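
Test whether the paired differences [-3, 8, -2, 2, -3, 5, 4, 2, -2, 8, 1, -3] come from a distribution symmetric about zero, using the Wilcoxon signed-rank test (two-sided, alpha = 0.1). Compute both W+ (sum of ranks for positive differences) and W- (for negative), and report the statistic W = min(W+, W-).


Step 1: Drop any zero differences (none here) and take |d_i|.
|d| = [3, 8, 2, 2, 3, 5, 4, 2, 2, 8, 1, 3]
Step 2: Midrank |d_i| (ties get averaged ranks).
ranks: |3|->7, |8|->11.5, |2|->3.5, |2|->3.5, |3|->7, |5|->10, |4|->9, |2|->3.5, |2|->3.5, |8|->11.5, |1|->1, |3|->7
Step 3: Attach original signs; sum ranks with positive sign and with negative sign.
W+ = 11.5 + 3.5 + 10 + 9 + 3.5 + 11.5 + 1 = 50
W- = 7 + 3.5 + 7 + 3.5 + 7 = 28
(Check: W+ + W- = 78 should equal n(n+1)/2 = 78.)
Step 4: Test statistic W = min(W+, W-) = 28.
Step 5: Ties in |d|, so use the tie-corrected normal approximation.
        E[W] = n(n+1)/4 = 12*13/4 = 39.
        Tie groups: |d|=2 (t=4), |d|=3 (t=3), |d|=8 (t=2); sum(t^3 - t) = 90.
        Var[W] = n(n+1)(2n+1)/24 - sum(t^3-t)/48 = 3900/24 - 90/48 = 160.625.
        z = (W - E[W]) / sqrt(Var[W]) = (28 - 39) / 12.6738 = -0.8679.
        Two-sided p = 2*Phi(z) = 0.385431.
Step 6: alpha = 0.1. fail to reject H0.

W+ = 50, W- = 28, W = min = 28, p = 0.385431, fail to reject H0.


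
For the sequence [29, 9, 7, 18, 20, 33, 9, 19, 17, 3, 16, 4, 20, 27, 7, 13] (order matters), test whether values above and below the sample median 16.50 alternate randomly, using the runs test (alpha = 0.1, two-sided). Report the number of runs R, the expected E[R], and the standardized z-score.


Step 1: Compute median = 16.50; label A = above, B = below.
Labels in order: ABBAAABAABBBAABB  (n_A = 8, n_B = 8)
Step 2: Count runs R = 8.
Step 3: Under H0 (random ordering), E[R] = 2*n_A*n_B/(n_A+n_B) + 1 = 2*8*8/16 + 1 = 9.0000.
        Var[R] = 2*n_A*n_B*(2*n_A*n_B - n_A - n_B) / ((n_A+n_B)^2 * (n_A+n_B-1)) = 14336/3840 = 3.7333.
        SD[R] = 1.9322.
Step 4: Continuity-corrected z = (R + 0.5 - E[R]) / SD[R] = (8 + 0.5 - 9.0000) / 1.9322 = -0.2588.
Step 5: Two-sided p-value via normal approximation = 2*(1 - Phi(|z|)) = 0.795809.
Step 6: alpha = 0.1. fail to reject H0.

R = 8, z = -0.2588, p = 0.795809, fail to reject H0.


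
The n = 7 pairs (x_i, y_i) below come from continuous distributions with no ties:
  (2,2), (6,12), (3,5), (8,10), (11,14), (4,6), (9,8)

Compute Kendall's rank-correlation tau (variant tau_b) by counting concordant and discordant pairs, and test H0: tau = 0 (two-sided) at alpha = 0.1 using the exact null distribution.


Step 1: Enumerate the 21 unordered pairs (i,j) with i<j and classify each by sign(x_j-x_i) * sign(y_j-y_i).
  (1,2):dx=+4,dy=+10->C; (1,3):dx=+1,dy=+3->C; (1,4):dx=+6,dy=+8->C; (1,5):dx=+9,dy=+12->C
  (1,6):dx=+2,dy=+4->C; (1,7):dx=+7,dy=+6->C; (2,3):dx=-3,dy=-7->C; (2,4):dx=+2,dy=-2->D
  (2,5):dx=+5,dy=+2->C; (2,6):dx=-2,dy=-6->C; (2,7):dx=+3,dy=-4->D; (3,4):dx=+5,dy=+5->C
  (3,5):dx=+8,dy=+9->C; (3,6):dx=+1,dy=+1->C; (3,7):dx=+6,dy=+3->C; (4,5):dx=+3,dy=+4->C
  (4,6):dx=-4,dy=-4->C; (4,7):dx=+1,dy=-2->D; (5,6):dx=-7,dy=-8->C; (5,7):dx=-2,dy=-6->C
  (6,7):dx=+5,dy=+2->C
Step 2: C = 18, D = 3, total pairs = 21.
Step 3: tau = (C - D)/(n(n-1)/2) = (18 - 3)/21 = 0.714286.
Step 4: Exact two-sided p-value (enumerate n! = 5040 permutations of y under H0): p = 0.030159.
Step 5: alpha = 0.1. reject H0.

tau_b = 0.7143 (C=18, D=3), p = 0.030159, reject H0.


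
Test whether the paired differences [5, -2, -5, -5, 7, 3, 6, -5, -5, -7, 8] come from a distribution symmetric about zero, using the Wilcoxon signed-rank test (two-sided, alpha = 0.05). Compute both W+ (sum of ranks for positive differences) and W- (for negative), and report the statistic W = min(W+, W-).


Step 1: Drop any zero differences (none here) and take |d_i|.
|d| = [5, 2, 5, 5, 7, 3, 6, 5, 5, 7, 8]
Step 2: Midrank |d_i| (ties get averaged ranks).
ranks: |5|->5, |2|->1, |5|->5, |5|->5, |7|->9.5, |3|->2, |6|->8, |5|->5, |5|->5, |7|->9.5, |8|->11
Step 3: Attach original signs; sum ranks with positive sign and with negative sign.
W+ = 5 + 9.5 + 2 + 8 + 11 = 35.5
W- = 1 + 5 + 5 + 5 + 5 + 9.5 = 30.5
(Check: W+ + W- = 66 should equal n(n+1)/2 = 66.)
Step 4: Test statistic W = min(W+, W-) = 30.5.
Step 5: Ties in |d|, so use the tie-corrected normal approximation.
        E[W] = n(n+1)/4 = 11*12/4 = 33.
        Tie groups: |d|=5 (t=5), |d|=7 (t=2); sum(t^3 - t) = 126.
        Var[W] = n(n+1)(2n+1)/24 - sum(t^3-t)/48 = 3036/24 - 126/48 = 123.875.
        z = (W - E[W]) / sqrt(Var[W]) = (30.5 - 33) / 11.1299 = -0.2246.
        Two-sided p = 2*Phi(z) = 0.822275.
Step 6: alpha = 0.05. fail to reject H0.

W+ = 35.5, W- = 30.5, W = min = 30.5, p = 0.822275, fail to reject H0.


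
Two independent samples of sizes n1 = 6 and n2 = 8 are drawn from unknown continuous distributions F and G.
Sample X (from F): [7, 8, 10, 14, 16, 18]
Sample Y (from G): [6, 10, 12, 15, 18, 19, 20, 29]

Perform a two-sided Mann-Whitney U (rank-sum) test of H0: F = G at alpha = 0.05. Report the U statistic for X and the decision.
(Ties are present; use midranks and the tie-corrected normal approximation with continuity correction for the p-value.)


Step 1: Combine and sort all 14 observations; assign midranks.
sorted (value, group): (6,Y), (7,X), (8,X), (10,X), (10,Y), (12,Y), (14,X), (15,Y), (16,X), (18,X), (18,Y), (19,Y), (20,Y), (29,Y)
ranks: 6->1, 7->2, 8->3, 10->4.5, 10->4.5, 12->6, 14->7, 15->8, 16->9, 18->10.5, 18->10.5, 19->12, 20->13, 29->14
Step 2: Rank sum for X: R1 = 2 + 3 + 4.5 + 7 + 9 + 10.5 = 36.
Step 3: U_X = R1 - n1(n1+1)/2 = 36 - 6*7/2 = 36 - 21 = 15.
       U_Y = n1*n2 - U_X = 48 - 15 = 33.
Step 4: Ties are present, so use the tie-corrected normal approximation (with continuity correction) for the p-value.
Step 5: p-value = 0.271435; compare to alpha = 0.05. fail to reject H0.

U_X = 15, p = 0.271435, fail to reject H0 at alpha = 0.05.


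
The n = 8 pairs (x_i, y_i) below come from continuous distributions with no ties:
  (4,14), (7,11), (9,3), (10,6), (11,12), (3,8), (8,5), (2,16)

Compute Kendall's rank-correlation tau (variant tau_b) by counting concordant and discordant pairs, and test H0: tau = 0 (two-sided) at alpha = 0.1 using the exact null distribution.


Step 1: Enumerate the 28 unordered pairs (i,j) with i<j and classify each by sign(x_j-x_i) * sign(y_j-y_i).
  (1,2):dx=+3,dy=-3->D; (1,3):dx=+5,dy=-11->D; (1,4):dx=+6,dy=-8->D; (1,5):dx=+7,dy=-2->D
  (1,6):dx=-1,dy=-6->C; (1,7):dx=+4,dy=-9->D; (1,8):dx=-2,dy=+2->D; (2,3):dx=+2,dy=-8->D
  (2,4):dx=+3,dy=-5->D; (2,5):dx=+4,dy=+1->C; (2,6):dx=-4,dy=-3->C; (2,7):dx=+1,dy=-6->D
  (2,8):dx=-5,dy=+5->D; (3,4):dx=+1,dy=+3->C; (3,5):dx=+2,dy=+9->C; (3,6):dx=-6,dy=+5->D
  (3,7):dx=-1,dy=+2->D; (3,8):dx=-7,dy=+13->D; (4,5):dx=+1,dy=+6->C; (4,6):dx=-7,dy=+2->D
  (4,7):dx=-2,dy=-1->C; (4,8):dx=-8,dy=+10->D; (5,6):dx=-8,dy=-4->C; (5,7):dx=-3,dy=-7->C
  (5,8):dx=-9,dy=+4->D; (6,7):dx=+5,dy=-3->D; (6,8):dx=-1,dy=+8->D; (7,8):dx=-6,dy=+11->D
Step 2: C = 9, D = 19, total pairs = 28.
Step 3: tau = (C - D)/(n(n-1)/2) = (9 - 19)/28 = -0.357143.
Step 4: Exact two-sided p-value (enumerate n! = 40320 permutations of y under H0): p = 0.275099.
Step 5: alpha = 0.1. fail to reject H0.

tau_b = -0.3571 (C=9, D=19), p = 0.275099, fail to reject H0.


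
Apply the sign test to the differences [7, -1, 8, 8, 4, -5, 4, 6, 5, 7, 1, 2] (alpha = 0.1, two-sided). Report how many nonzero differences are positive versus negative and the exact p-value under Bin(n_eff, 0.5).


Step 1: Discard zero differences. Original n = 12; n_eff = number of nonzero differences = 12.
Nonzero differences (with sign): +7, -1, +8, +8, +4, -5, +4, +6, +5, +7, +1, +2
Step 2: Count signs: positive = 10, negative = 2.
Step 3: Under H0: P(positive) = 0.5, so the number of positives S ~ Bin(12, 0.5).
Step 4: Two-sided exact p-value = sum of Bin(12,0.5) probabilities at or below the observed probability = 0.038574.
Step 5: alpha = 0.1. reject H0.

n_eff = 12, pos = 10, neg = 2, p = 0.038574, reject H0.


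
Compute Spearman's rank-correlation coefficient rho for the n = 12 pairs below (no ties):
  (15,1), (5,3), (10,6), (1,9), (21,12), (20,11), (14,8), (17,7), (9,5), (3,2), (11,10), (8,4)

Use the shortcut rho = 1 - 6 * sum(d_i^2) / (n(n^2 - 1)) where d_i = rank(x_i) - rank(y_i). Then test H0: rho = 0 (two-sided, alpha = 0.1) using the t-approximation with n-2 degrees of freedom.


Step 1: Rank x and y separately (midranks; no ties here).
rank(x): 15->9, 5->3, 10->6, 1->1, 21->12, 20->11, 14->8, 17->10, 9->5, 3->2, 11->7, 8->4
rank(y): 1->1, 3->3, 6->6, 9->9, 12->12, 11->11, 8->8, 7->7, 5->5, 2->2, 10->10, 4->4
Step 2: d_i = R_x(i) - R_y(i); compute d_i^2.
  (9-1)^2=64, (3-3)^2=0, (6-6)^2=0, (1-9)^2=64, (12-12)^2=0, (11-11)^2=0, (8-8)^2=0, (10-7)^2=9, (5-5)^2=0, (2-2)^2=0, (7-10)^2=9, (4-4)^2=0
sum(d^2) = 146.
Step 3: rho = 1 - 6*146 / (12*(12^2 - 1)) = 1 - 876/1716 = 0.489510.
Step 4: Under H0, t = rho * sqrt((n-2)/(1-rho^2)) = 1.7752 ~ t(10).
Step 5: Two-sided p-value from the t-distribution with 10 df = 0.106252.
Step 6: alpha = 0.1. fail to reject H0.

rho = 0.4895, p = 0.106252, fail to reject H0 at alpha = 0.1.


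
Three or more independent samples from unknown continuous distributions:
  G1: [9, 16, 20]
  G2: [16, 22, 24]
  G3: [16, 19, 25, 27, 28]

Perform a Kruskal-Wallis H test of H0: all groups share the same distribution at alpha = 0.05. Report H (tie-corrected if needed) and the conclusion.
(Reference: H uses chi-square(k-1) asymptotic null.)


Step 1: Combine all N = 11 observations and assign midranks.
sorted (value, group, rank): (9,G1,1), (16,G1,3), (16,G2,3), (16,G3,3), (19,G3,5), (20,G1,6), (22,G2,7), (24,G2,8), (25,G3,9), (27,G3,10), (28,G3,11)
Step 2: Sum ranks within each group.
R_1 = 10 (n_1 = 3)
R_2 = 18 (n_2 = 3)
R_3 = 38 (n_3 = 5)
Step 3: H = 12/(N(N+1)) * sum(R_i^2/n_i) - 3(N+1)
     = 12/(11*12) * (10^2/3 + 18^2/3 + 38^2/5) - 3*12
     = 0.090909 * 430.133 - 36
     = 3.103030.
Step 4: Ties present; correction factor C = 1 - 24/(11^3 - 11) = 0.981818. Corrected H = 3.103030 / 0.981818 = 3.160494.
Step 5: Under H0, H ~ chi^2(2); p-value = 0.205924.
Step 6: alpha = 0.05. fail to reject H0.

H = 3.1605, df = 2, p = 0.205924, fail to reject H0.


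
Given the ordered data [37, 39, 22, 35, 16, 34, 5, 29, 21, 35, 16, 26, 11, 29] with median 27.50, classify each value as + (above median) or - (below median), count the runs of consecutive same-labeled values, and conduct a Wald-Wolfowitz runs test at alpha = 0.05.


Step 1: Compute median = 27.50; label A = above, B = below.
Labels in order: AABABABABABBBA  (n_A = 7, n_B = 7)
Step 2: Count runs R = 11.
Step 3: Under H0 (random ordering), E[R] = 2*n_A*n_B/(n_A+n_B) + 1 = 2*7*7/14 + 1 = 8.0000.
        Var[R] = 2*n_A*n_B*(2*n_A*n_B - n_A - n_B) / ((n_A+n_B)^2 * (n_A+n_B-1)) = 8232/2548 = 3.2308.
        SD[R] = 1.7974.
Step 4: Continuity-corrected z = (R - 0.5 - E[R]) / SD[R] = (11 - 0.5 - 8.0000) / 1.7974 = 1.3909.
Step 5: Two-sided p-value via normal approximation = 2*(1 - Phi(|z|)) = 0.164264.
Step 6: alpha = 0.05. fail to reject H0.

R = 11, z = 1.3909, p = 0.164264, fail to reject H0.


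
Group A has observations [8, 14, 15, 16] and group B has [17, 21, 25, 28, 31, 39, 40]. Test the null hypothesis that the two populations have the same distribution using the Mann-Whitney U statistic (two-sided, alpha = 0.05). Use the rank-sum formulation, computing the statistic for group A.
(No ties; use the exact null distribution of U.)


Step 1: Combine and sort all 11 observations; assign midranks.
sorted (value, group): (8,X), (14,X), (15,X), (16,X), (17,Y), (21,Y), (25,Y), (28,Y), (31,Y), (39,Y), (40,Y)
ranks: 8->1, 14->2, 15->3, 16->4, 17->5, 21->6, 25->7, 28->8, 31->9, 39->10, 40->11
Step 2: Rank sum for X: R1 = 1 + 2 + 3 + 4 = 10.
Step 3: U_X = R1 - n1(n1+1)/2 = 10 - 4*5/2 = 10 - 10 = 0.
       U_Y = n1*n2 - U_X = 28 - 0 = 28.
Step 4: No ties, so the exact null distribution of U (based on enumerating the C(11,4) = 330 equally likely rank assignments) gives the two-sided p-value.
Step 5: p-value = 0.006061; compare to alpha = 0.05. reject H0.

U_X = 0, p = 0.006061, reject H0 at alpha = 0.05.


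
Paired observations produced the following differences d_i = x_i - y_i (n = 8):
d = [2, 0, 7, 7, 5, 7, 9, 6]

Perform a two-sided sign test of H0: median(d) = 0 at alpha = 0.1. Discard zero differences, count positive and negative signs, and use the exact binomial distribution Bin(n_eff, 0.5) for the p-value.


Step 1: Discard zero differences. Original n = 8; n_eff = number of nonzero differences = 7.
Nonzero differences (with sign): +2, +7, +7, +5, +7, +9, +6
Step 2: Count signs: positive = 7, negative = 0.
Step 3: Under H0: P(positive) = 0.5, so the number of positives S ~ Bin(7, 0.5).
Step 4: Two-sided exact p-value = sum of Bin(7,0.5) probabilities at or below the observed probability = 0.015625.
Step 5: alpha = 0.1. reject H0.

n_eff = 7, pos = 7, neg = 0, p = 0.015625, reject H0.


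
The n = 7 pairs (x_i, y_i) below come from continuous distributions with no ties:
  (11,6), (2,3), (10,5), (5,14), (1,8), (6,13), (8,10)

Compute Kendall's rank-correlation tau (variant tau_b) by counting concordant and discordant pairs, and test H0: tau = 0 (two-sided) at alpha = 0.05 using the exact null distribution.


Step 1: Enumerate the 21 unordered pairs (i,j) with i<j and classify each by sign(x_j-x_i) * sign(y_j-y_i).
  (1,2):dx=-9,dy=-3->C; (1,3):dx=-1,dy=-1->C; (1,4):dx=-6,dy=+8->D; (1,5):dx=-10,dy=+2->D
  (1,6):dx=-5,dy=+7->D; (1,7):dx=-3,dy=+4->D; (2,3):dx=+8,dy=+2->C; (2,4):dx=+3,dy=+11->C
  (2,5):dx=-1,dy=+5->D; (2,6):dx=+4,dy=+10->C; (2,7):dx=+6,dy=+7->C; (3,4):dx=-5,dy=+9->D
  (3,5):dx=-9,dy=+3->D; (3,6):dx=-4,dy=+8->D; (3,7):dx=-2,dy=+5->D; (4,5):dx=-4,dy=-6->C
  (4,6):dx=+1,dy=-1->D; (4,7):dx=+3,dy=-4->D; (5,6):dx=+5,dy=+5->C; (5,7):dx=+7,dy=+2->C
  (6,7):dx=+2,dy=-3->D
Step 2: C = 9, D = 12, total pairs = 21.
Step 3: tau = (C - D)/(n(n-1)/2) = (9 - 12)/21 = -0.142857.
Step 4: Exact two-sided p-value (enumerate n! = 5040 permutations of y under H0): p = 0.772619.
Step 5: alpha = 0.05. fail to reject H0.

tau_b = -0.1429 (C=9, D=12), p = 0.772619, fail to reject H0.


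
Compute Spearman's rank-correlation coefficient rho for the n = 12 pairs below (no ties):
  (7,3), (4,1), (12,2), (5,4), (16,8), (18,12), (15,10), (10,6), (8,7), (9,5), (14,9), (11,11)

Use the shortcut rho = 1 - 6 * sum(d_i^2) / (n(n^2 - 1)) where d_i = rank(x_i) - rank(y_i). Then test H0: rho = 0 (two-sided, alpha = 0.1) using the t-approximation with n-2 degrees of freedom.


Step 1: Rank x and y separately (midranks; no ties here).
rank(x): 7->3, 4->1, 12->8, 5->2, 16->11, 18->12, 15->10, 10->6, 8->4, 9->5, 14->9, 11->7
rank(y): 3->3, 1->1, 2->2, 4->4, 8->8, 12->12, 10->10, 6->6, 7->7, 5->5, 9->9, 11->11
Step 2: d_i = R_x(i) - R_y(i); compute d_i^2.
  (3-3)^2=0, (1-1)^2=0, (8-2)^2=36, (2-4)^2=4, (11-8)^2=9, (12-12)^2=0, (10-10)^2=0, (6-6)^2=0, (4-7)^2=9, (5-5)^2=0, (9-9)^2=0, (7-11)^2=16
sum(d^2) = 74.
Step 3: rho = 1 - 6*74 / (12*(12^2 - 1)) = 1 - 444/1716 = 0.741259.
Step 4: Under H0, t = rho * sqrt((n-2)/(1-rho^2)) = 3.4923 ~ t(10).
Step 5: Two-sided p-value from the t-distribution with 10 df = 0.005801.
Step 6: alpha = 0.1. reject H0.

rho = 0.7413, p = 0.005801, reject H0 at alpha = 0.1.


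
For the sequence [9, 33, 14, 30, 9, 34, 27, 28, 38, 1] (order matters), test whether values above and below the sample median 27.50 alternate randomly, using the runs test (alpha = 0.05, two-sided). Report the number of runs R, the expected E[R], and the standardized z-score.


Step 1: Compute median = 27.50; label A = above, B = below.
Labels in order: BABABABAAB  (n_A = 5, n_B = 5)
Step 2: Count runs R = 9.
Step 3: Under H0 (random ordering), E[R] = 2*n_A*n_B/(n_A+n_B) + 1 = 2*5*5/10 + 1 = 6.0000.
        Var[R] = 2*n_A*n_B*(2*n_A*n_B - n_A - n_B) / ((n_A+n_B)^2 * (n_A+n_B-1)) = 2000/900 = 2.2222.
        SD[R] = 1.4907.
Step 4: Continuity-corrected z = (R - 0.5 - E[R]) / SD[R] = (9 - 0.5 - 6.0000) / 1.4907 = 1.6771.
Step 5: Two-sided p-value via normal approximation = 2*(1 - Phi(|z|)) = 0.093533.
Step 6: alpha = 0.05. fail to reject H0.

R = 9, z = 1.6771, p = 0.093533, fail to reject H0.


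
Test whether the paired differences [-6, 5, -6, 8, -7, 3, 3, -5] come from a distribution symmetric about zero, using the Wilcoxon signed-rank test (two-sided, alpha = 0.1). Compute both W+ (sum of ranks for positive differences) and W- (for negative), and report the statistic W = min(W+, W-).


Step 1: Drop any zero differences (none here) and take |d_i|.
|d| = [6, 5, 6, 8, 7, 3, 3, 5]
Step 2: Midrank |d_i| (ties get averaged ranks).
ranks: |6|->5.5, |5|->3.5, |6|->5.5, |8|->8, |7|->7, |3|->1.5, |3|->1.5, |5|->3.5
Step 3: Attach original signs; sum ranks with positive sign and with negative sign.
W+ = 3.5 + 8 + 1.5 + 1.5 = 14.5
W- = 5.5 + 5.5 + 7 + 3.5 = 21.5
(Check: W+ + W- = 36 should equal n(n+1)/2 = 36.)
Step 4: Test statistic W = min(W+, W-) = 14.5.
Step 5: Ties in |d|, so use the tie-corrected normal approximation.
        E[W] = n(n+1)/4 = 8*9/4 = 18.
        Tie groups: |d|=3 (t=2), |d|=5 (t=2), |d|=6 (t=2); sum(t^3 - t) = 18.
        Var[W] = n(n+1)(2n+1)/24 - sum(t^3-t)/48 = 1224/24 - 18/48 = 50.625.
        z = (W - E[W]) / sqrt(Var[W]) = (14.5 - 18) / 7.1151 = -0.4919.
        Two-sided p = 2*Phi(z) = 0.622783.
Step 6: alpha = 0.1. fail to reject H0.

W+ = 14.5, W- = 21.5, W = min = 14.5, p = 0.622783, fail to reject H0.


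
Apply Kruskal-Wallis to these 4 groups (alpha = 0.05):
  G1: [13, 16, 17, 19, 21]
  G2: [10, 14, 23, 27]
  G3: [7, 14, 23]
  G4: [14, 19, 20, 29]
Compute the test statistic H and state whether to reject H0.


Step 1: Combine all N = 16 observations and assign midranks.
sorted (value, group, rank): (7,G3,1), (10,G2,2), (13,G1,3), (14,G2,5), (14,G3,5), (14,G4,5), (16,G1,7), (17,G1,8), (19,G1,9.5), (19,G4,9.5), (20,G4,11), (21,G1,12), (23,G2,13.5), (23,G3,13.5), (27,G2,15), (29,G4,16)
Step 2: Sum ranks within each group.
R_1 = 39.5 (n_1 = 5)
R_2 = 35.5 (n_2 = 4)
R_3 = 19.5 (n_3 = 3)
R_4 = 41.5 (n_4 = 4)
Step 3: H = 12/(N(N+1)) * sum(R_i^2/n_i) - 3(N+1)
     = 12/(16*17) * (39.5^2/5 + 35.5^2/4 + 19.5^2/3 + 41.5^2/4) - 3*17
     = 0.044118 * 1184.42 - 51
     = 1.254044.
Step 4: Ties present; correction factor C = 1 - 36/(16^3 - 16) = 0.991176. Corrected H = 1.254044 / 0.991176 = 1.265208.
Step 5: Under H0, H ~ chi^2(3); p-value = 0.737411.
Step 6: alpha = 0.05. fail to reject H0.

H = 1.2652, df = 3, p = 0.737411, fail to reject H0.


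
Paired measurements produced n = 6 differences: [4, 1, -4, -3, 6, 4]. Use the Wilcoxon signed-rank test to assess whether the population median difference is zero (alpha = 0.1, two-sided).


Step 1: Drop any zero differences (none here) and take |d_i|.
|d| = [4, 1, 4, 3, 6, 4]
Step 2: Midrank |d_i| (ties get averaged ranks).
ranks: |4|->4, |1|->1, |4|->4, |3|->2, |6|->6, |4|->4
Step 3: Attach original signs; sum ranks with positive sign and with negative sign.
W+ = 4 + 1 + 6 + 4 = 15
W- = 4 + 2 = 6
(Check: W+ + W- = 21 should equal n(n+1)/2 = 21.)
Step 4: Test statistic W = min(W+, W-) = 6.
Step 5: Ties in |d|, so use the tie-corrected normal approximation.
        E[W] = n(n+1)/4 = 6*7/4 = 10.5.
        Tie groups: |d|=4 (t=3); sum(t^3 - t) = 24.
        Var[W] = n(n+1)(2n+1)/24 - sum(t^3-t)/48 = 546/24 - 24/48 = 22.25.
        z = (W - E[W]) / sqrt(Var[W]) = (6 - 10.5) / 4.7170 = -0.9540.
        Two-sided p = 2*Phi(z) = 0.340085.
Step 6: alpha = 0.1. fail to reject H0.

W+ = 15, W- = 6, W = min = 6, p = 0.340085, fail to reject H0.


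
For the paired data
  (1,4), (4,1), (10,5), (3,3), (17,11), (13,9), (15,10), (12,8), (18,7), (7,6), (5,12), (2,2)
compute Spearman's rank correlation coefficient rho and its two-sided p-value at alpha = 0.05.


Step 1: Rank x and y separately (midranks; no ties here).
rank(x): 1->1, 4->4, 10->7, 3->3, 17->11, 13->9, 15->10, 12->8, 18->12, 7->6, 5->5, 2->2
rank(y): 4->4, 1->1, 5->5, 3->3, 11->11, 9->9, 10->10, 8->8, 7->7, 6->6, 12->12, 2->2
Step 2: d_i = R_x(i) - R_y(i); compute d_i^2.
  (1-4)^2=9, (4-1)^2=9, (7-5)^2=4, (3-3)^2=0, (11-11)^2=0, (9-9)^2=0, (10-10)^2=0, (8-8)^2=0, (12-7)^2=25, (6-6)^2=0, (5-12)^2=49, (2-2)^2=0
sum(d^2) = 96.
Step 3: rho = 1 - 6*96 / (12*(12^2 - 1)) = 1 - 576/1716 = 0.664336.
Step 4: Under H0, t = rho * sqrt((n-2)/(1-rho^2)) = 2.8107 ~ t(10).
Step 5: Two-sided p-value from the t-distribution with 10 df = 0.018453.
Step 6: alpha = 0.05. reject H0.

rho = 0.6643, p = 0.018453, reject H0 at alpha = 0.05.


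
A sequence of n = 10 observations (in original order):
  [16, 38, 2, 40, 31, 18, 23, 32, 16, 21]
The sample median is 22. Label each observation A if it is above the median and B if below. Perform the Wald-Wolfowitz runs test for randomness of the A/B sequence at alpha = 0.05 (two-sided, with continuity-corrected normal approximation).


Step 1: Compute median = 22; label A = above, B = below.
Labels in order: BABAABAABB  (n_A = 5, n_B = 5)
Step 2: Count runs R = 7.
Step 3: Under H0 (random ordering), E[R] = 2*n_A*n_B/(n_A+n_B) + 1 = 2*5*5/10 + 1 = 6.0000.
        Var[R] = 2*n_A*n_B*(2*n_A*n_B - n_A - n_B) / ((n_A+n_B)^2 * (n_A+n_B-1)) = 2000/900 = 2.2222.
        SD[R] = 1.4907.
Step 4: Continuity-corrected z = (R - 0.5 - E[R]) / SD[R] = (7 - 0.5 - 6.0000) / 1.4907 = 0.3354.
Step 5: Two-sided p-value via normal approximation = 2*(1 - Phi(|z|)) = 0.737316.
Step 6: alpha = 0.05. fail to reject H0.

R = 7, z = 0.3354, p = 0.737316, fail to reject H0.


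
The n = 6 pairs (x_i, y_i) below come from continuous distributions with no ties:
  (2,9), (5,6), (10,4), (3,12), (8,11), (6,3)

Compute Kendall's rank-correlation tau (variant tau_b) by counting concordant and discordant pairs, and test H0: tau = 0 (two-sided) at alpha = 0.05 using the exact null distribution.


Step 1: Enumerate the 15 unordered pairs (i,j) with i<j and classify each by sign(x_j-x_i) * sign(y_j-y_i).
  (1,2):dx=+3,dy=-3->D; (1,3):dx=+8,dy=-5->D; (1,4):dx=+1,dy=+3->C; (1,5):dx=+6,dy=+2->C
  (1,6):dx=+4,dy=-6->D; (2,3):dx=+5,dy=-2->D; (2,4):dx=-2,dy=+6->D; (2,5):dx=+3,dy=+5->C
  (2,6):dx=+1,dy=-3->D; (3,4):dx=-7,dy=+8->D; (3,5):dx=-2,dy=+7->D; (3,6):dx=-4,dy=-1->C
  (4,5):dx=+5,dy=-1->D; (4,6):dx=+3,dy=-9->D; (5,6):dx=-2,dy=-8->C
Step 2: C = 5, D = 10, total pairs = 15.
Step 3: tau = (C - D)/(n(n-1)/2) = (5 - 10)/15 = -0.333333.
Step 4: Exact two-sided p-value (enumerate n! = 720 permutations of y under H0): p = 0.469444.
Step 5: alpha = 0.05. fail to reject H0.

tau_b = -0.3333 (C=5, D=10), p = 0.469444, fail to reject H0.


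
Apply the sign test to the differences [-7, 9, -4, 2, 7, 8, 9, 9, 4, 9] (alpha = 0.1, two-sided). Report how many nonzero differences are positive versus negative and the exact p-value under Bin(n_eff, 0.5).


Step 1: Discard zero differences. Original n = 10; n_eff = number of nonzero differences = 10.
Nonzero differences (with sign): -7, +9, -4, +2, +7, +8, +9, +9, +4, +9
Step 2: Count signs: positive = 8, negative = 2.
Step 3: Under H0: P(positive) = 0.5, so the number of positives S ~ Bin(10, 0.5).
Step 4: Two-sided exact p-value = sum of Bin(10,0.5) probabilities at or below the observed probability = 0.109375.
Step 5: alpha = 0.1. fail to reject H0.

n_eff = 10, pos = 8, neg = 2, p = 0.109375, fail to reject H0.


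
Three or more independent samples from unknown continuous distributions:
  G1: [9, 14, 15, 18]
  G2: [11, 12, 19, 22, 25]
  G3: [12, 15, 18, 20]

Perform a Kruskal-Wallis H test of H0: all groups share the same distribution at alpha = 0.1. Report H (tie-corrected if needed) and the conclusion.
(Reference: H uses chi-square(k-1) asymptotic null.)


Step 1: Combine all N = 13 observations and assign midranks.
sorted (value, group, rank): (9,G1,1), (11,G2,2), (12,G2,3.5), (12,G3,3.5), (14,G1,5), (15,G1,6.5), (15,G3,6.5), (18,G1,8.5), (18,G3,8.5), (19,G2,10), (20,G3,11), (22,G2,12), (25,G2,13)
Step 2: Sum ranks within each group.
R_1 = 21 (n_1 = 4)
R_2 = 40.5 (n_2 = 5)
R_3 = 29.5 (n_3 = 4)
Step 3: H = 12/(N(N+1)) * sum(R_i^2/n_i) - 3(N+1)
     = 12/(13*14) * (21^2/4 + 40.5^2/5 + 29.5^2/4) - 3*14
     = 0.065934 * 655.862 - 42
     = 1.243681.
Step 4: Ties present; correction factor C = 1 - 18/(13^3 - 13) = 0.991758. Corrected H = 1.243681 / 0.991758 = 1.254017.
Step 5: Under H0, H ~ chi^2(2); p-value = 0.534188.
Step 6: alpha = 0.1. fail to reject H0.

H = 1.2540, df = 2, p = 0.534188, fail to reject H0.


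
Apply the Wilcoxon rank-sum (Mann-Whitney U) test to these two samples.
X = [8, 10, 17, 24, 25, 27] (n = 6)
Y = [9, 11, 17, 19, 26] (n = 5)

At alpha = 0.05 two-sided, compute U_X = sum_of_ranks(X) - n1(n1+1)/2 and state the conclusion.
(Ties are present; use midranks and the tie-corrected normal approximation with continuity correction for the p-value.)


Step 1: Combine and sort all 11 observations; assign midranks.
sorted (value, group): (8,X), (9,Y), (10,X), (11,Y), (17,X), (17,Y), (19,Y), (24,X), (25,X), (26,Y), (27,X)
ranks: 8->1, 9->2, 10->3, 11->4, 17->5.5, 17->5.5, 19->7, 24->8, 25->9, 26->10, 27->11
Step 2: Rank sum for X: R1 = 1 + 3 + 5.5 + 8 + 9 + 11 = 37.5.
Step 3: U_X = R1 - n1(n1+1)/2 = 37.5 - 6*7/2 = 37.5 - 21 = 16.5.
       U_Y = n1*n2 - U_X = 30 - 16.5 = 13.5.
Step 4: Ties are present, so use the tie-corrected normal approximation (with continuity correction) for the p-value.
Step 5: p-value = 0.854805; compare to alpha = 0.05. fail to reject H0.

U_X = 16.5, p = 0.854805, fail to reject H0 at alpha = 0.05.


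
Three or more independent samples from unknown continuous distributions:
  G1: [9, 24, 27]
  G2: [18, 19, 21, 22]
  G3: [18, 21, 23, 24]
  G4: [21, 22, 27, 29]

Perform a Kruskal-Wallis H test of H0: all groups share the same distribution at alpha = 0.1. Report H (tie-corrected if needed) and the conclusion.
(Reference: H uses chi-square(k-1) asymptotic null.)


Step 1: Combine all N = 15 observations and assign midranks.
sorted (value, group, rank): (9,G1,1), (18,G2,2.5), (18,G3,2.5), (19,G2,4), (21,G2,6), (21,G3,6), (21,G4,6), (22,G2,8.5), (22,G4,8.5), (23,G3,10), (24,G1,11.5), (24,G3,11.5), (27,G1,13.5), (27,G4,13.5), (29,G4,15)
Step 2: Sum ranks within each group.
R_1 = 26 (n_1 = 3)
R_2 = 21 (n_2 = 4)
R_3 = 30 (n_3 = 4)
R_4 = 43 (n_4 = 4)
Step 3: H = 12/(N(N+1)) * sum(R_i^2/n_i) - 3(N+1)
     = 12/(15*16) * (26^2/3 + 21^2/4 + 30^2/4 + 43^2/4) - 3*16
     = 0.050000 * 1022.83 - 48
     = 3.141667.
Step 4: Ties present; correction factor C = 1 - 48/(15^3 - 15) = 0.985714. Corrected H = 3.141667 / 0.985714 = 3.187198.
Step 5: Under H0, H ~ chi^2(3); p-value = 0.363654.
Step 6: alpha = 0.1. fail to reject H0.

H = 3.1872, df = 3, p = 0.363654, fail to reject H0.


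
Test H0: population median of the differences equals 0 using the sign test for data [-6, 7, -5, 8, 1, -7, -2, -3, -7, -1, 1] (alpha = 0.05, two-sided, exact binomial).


Step 1: Discard zero differences. Original n = 11; n_eff = number of nonzero differences = 11.
Nonzero differences (with sign): -6, +7, -5, +8, +1, -7, -2, -3, -7, -1, +1
Step 2: Count signs: positive = 4, negative = 7.
Step 3: Under H0: P(positive) = 0.5, so the number of positives S ~ Bin(11, 0.5).
Step 4: Two-sided exact p-value = sum of Bin(11,0.5) probabilities at or below the observed probability = 0.548828.
Step 5: alpha = 0.05. fail to reject H0.

n_eff = 11, pos = 4, neg = 7, p = 0.548828, fail to reject H0.


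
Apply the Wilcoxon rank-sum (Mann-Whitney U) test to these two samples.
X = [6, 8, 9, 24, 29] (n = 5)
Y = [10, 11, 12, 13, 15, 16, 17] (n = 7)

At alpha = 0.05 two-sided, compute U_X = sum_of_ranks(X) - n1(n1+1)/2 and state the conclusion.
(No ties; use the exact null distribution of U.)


Step 1: Combine and sort all 12 observations; assign midranks.
sorted (value, group): (6,X), (8,X), (9,X), (10,Y), (11,Y), (12,Y), (13,Y), (15,Y), (16,Y), (17,Y), (24,X), (29,X)
ranks: 6->1, 8->2, 9->3, 10->4, 11->5, 12->6, 13->7, 15->8, 16->9, 17->10, 24->11, 29->12
Step 2: Rank sum for X: R1 = 1 + 2 + 3 + 11 + 12 = 29.
Step 3: U_X = R1 - n1(n1+1)/2 = 29 - 5*6/2 = 29 - 15 = 14.
       U_Y = n1*n2 - U_X = 35 - 14 = 21.
Step 4: No ties, so the exact null distribution of U (based on enumerating the C(12,5) = 792 equally likely rank assignments) gives the two-sided p-value.
Step 5: p-value = 0.638889; compare to alpha = 0.05. fail to reject H0.

U_X = 14, p = 0.638889, fail to reject H0 at alpha = 0.05.


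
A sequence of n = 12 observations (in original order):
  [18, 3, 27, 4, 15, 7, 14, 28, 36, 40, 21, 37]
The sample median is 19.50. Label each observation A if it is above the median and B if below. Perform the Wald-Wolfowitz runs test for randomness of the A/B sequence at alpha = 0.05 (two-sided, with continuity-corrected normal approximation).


Step 1: Compute median = 19.50; label A = above, B = below.
Labels in order: BBABBBBAAAAA  (n_A = 6, n_B = 6)
Step 2: Count runs R = 4.
Step 3: Under H0 (random ordering), E[R] = 2*n_A*n_B/(n_A+n_B) + 1 = 2*6*6/12 + 1 = 7.0000.
        Var[R] = 2*n_A*n_B*(2*n_A*n_B - n_A - n_B) / ((n_A+n_B)^2 * (n_A+n_B-1)) = 4320/1584 = 2.7273.
        SD[R] = 1.6514.
Step 4: Continuity-corrected z = (R + 0.5 - E[R]) / SD[R] = (4 + 0.5 - 7.0000) / 1.6514 = -1.5138.
Step 5: Two-sided p-value via normal approximation = 2*(1 - Phi(|z|)) = 0.130070.
Step 6: alpha = 0.05. fail to reject H0.

R = 4, z = -1.5138, p = 0.130070, fail to reject H0.


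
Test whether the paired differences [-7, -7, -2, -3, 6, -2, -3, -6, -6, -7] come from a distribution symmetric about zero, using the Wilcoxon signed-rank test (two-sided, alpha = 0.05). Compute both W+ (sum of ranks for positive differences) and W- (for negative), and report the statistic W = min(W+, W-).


Step 1: Drop any zero differences (none here) and take |d_i|.
|d| = [7, 7, 2, 3, 6, 2, 3, 6, 6, 7]
Step 2: Midrank |d_i| (ties get averaged ranks).
ranks: |7|->9, |7|->9, |2|->1.5, |3|->3.5, |6|->6, |2|->1.5, |3|->3.5, |6|->6, |6|->6, |7|->9
Step 3: Attach original signs; sum ranks with positive sign and with negative sign.
W+ = 6 = 6
W- = 9 + 9 + 1.5 + 3.5 + 1.5 + 3.5 + 6 + 6 + 9 = 49
(Check: W+ + W- = 55 should equal n(n+1)/2 = 55.)
Step 4: Test statistic W = min(W+, W-) = 6.
Step 5: Ties in |d|, so use the tie-corrected normal approximation.
        E[W] = n(n+1)/4 = 10*11/4 = 27.5.
        Tie groups: |d|=2 (t=2), |d|=3 (t=2), |d|=6 (t=3), |d|=7 (t=3); sum(t^3 - t) = 60.
        Var[W] = n(n+1)(2n+1)/24 - sum(t^3-t)/48 = 2310/24 - 60/48 = 95.
        z = (W - E[W]) / sqrt(Var[W]) = (6 - 27.5) / 9.7468 = -2.2059.
        Two-sided p = 2*Phi(z) = 0.027394.
Step 6: alpha = 0.05. reject H0.

W+ = 6, W- = 49, W = min = 6, p = 0.027394, reject H0.


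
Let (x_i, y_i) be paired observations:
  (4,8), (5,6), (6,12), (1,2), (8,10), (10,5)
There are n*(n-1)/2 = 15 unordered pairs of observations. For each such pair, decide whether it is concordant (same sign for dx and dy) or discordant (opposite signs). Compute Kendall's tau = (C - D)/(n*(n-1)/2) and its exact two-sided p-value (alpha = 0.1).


Step 1: Enumerate the 15 unordered pairs (i,j) with i<j and classify each by sign(x_j-x_i) * sign(y_j-y_i).
  (1,2):dx=+1,dy=-2->D; (1,3):dx=+2,dy=+4->C; (1,4):dx=-3,dy=-6->C; (1,5):dx=+4,dy=+2->C
  (1,6):dx=+6,dy=-3->D; (2,3):dx=+1,dy=+6->C; (2,4):dx=-4,dy=-4->C; (2,5):dx=+3,dy=+4->C
  (2,6):dx=+5,dy=-1->D; (3,4):dx=-5,dy=-10->C; (3,5):dx=+2,dy=-2->D; (3,6):dx=+4,dy=-7->D
  (4,5):dx=+7,dy=+8->C; (4,6):dx=+9,dy=+3->C; (5,6):dx=+2,dy=-5->D
Step 2: C = 9, D = 6, total pairs = 15.
Step 3: tau = (C - D)/(n(n-1)/2) = (9 - 6)/15 = 0.200000.
Step 4: Exact two-sided p-value (enumerate n! = 720 permutations of y under H0): p = 0.719444.
Step 5: alpha = 0.1. fail to reject H0.

tau_b = 0.2000 (C=9, D=6), p = 0.719444, fail to reject H0.


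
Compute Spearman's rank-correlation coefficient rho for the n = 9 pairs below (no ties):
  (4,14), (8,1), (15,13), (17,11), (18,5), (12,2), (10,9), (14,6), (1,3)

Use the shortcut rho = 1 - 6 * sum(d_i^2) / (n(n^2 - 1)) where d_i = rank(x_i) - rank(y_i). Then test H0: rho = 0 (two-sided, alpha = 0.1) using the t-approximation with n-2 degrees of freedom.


Step 1: Rank x and y separately (midranks; no ties here).
rank(x): 4->2, 8->3, 15->7, 17->8, 18->9, 12->5, 10->4, 14->6, 1->1
rank(y): 14->9, 1->1, 13->8, 11->7, 5->4, 2->2, 9->6, 6->5, 3->3
Step 2: d_i = R_x(i) - R_y(i); compute d_i^2.
  (2-9)^2=49, (3-1)^2=4, (7-8)^2=1, (8-7)^2=1, (9-4)^2=25, (5-2)^2=9, (4-6)^2=4, (6-5)^2=1, (1-3)^2=4
sum(d^2) = 98.
Step 3: rho = 1 - 6*98 / (9*(9^2 - 1)) = 1 - 588/720 = 0.183333.
Step 4: Under H0, t = rho * sqrt((n-2)/(1-rho^2)) = 0.4934 ~ t(7).
Step 5: Two-sided p-value from the t-distribution with 7 df = 0.636820.
Step 6: alpha = 0.1. fail to reject H0.

rho = 0.1833, p = 0.636820, fail to reject H0 at alpha = 0.1.


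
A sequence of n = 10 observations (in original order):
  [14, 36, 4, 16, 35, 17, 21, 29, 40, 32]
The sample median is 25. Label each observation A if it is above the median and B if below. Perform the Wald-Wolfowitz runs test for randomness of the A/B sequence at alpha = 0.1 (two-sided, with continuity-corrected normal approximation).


Step 1: Compute median = 25; label A = above, B = below.
Labels in order: BABBABBAAA  (n_A = 5, n_B = 5)
Step 2: Count runs R = 6.
Step 3: Under H0 (random ordering), E[R] = 2*n_A*n_B/(n_A+n_B) + 1 = 2*5*5/10 + 1 = 6.0000.
        Var[R] = 2*n_A*n_B*(2*n_A*n_B - n_A - n_B) / ((n_A+n_B)^2 * (n_A+n_B-1)) = 2000/900 = 2.2222.
        SD[R] = 1.4907.
Step 4: R = E[R], so z = 0 with no continuity correction.
Step 5: Two-sided p-value via normal approximation = 2*(1 - Phi(|z|)) = 1.000000.
Step 6: alpha = 0.1. fail to reject H0.

R = 6, z = 0.0000, p = 1.000000, fail to reject H0.


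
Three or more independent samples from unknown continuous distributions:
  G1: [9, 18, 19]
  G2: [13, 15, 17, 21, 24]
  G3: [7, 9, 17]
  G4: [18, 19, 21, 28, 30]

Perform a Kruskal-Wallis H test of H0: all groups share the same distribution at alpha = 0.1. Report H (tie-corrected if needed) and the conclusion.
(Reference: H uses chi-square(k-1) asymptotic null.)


Step 1: Combine all N = 16 observations and assign midranks.
sorted (value, group, rank): (7,G3,1), (9,G1,2.5), (9,G3,2.5), (13,G2,4), (15,G2,5), (17,G2,6.5), (17,G3,6.5), (18,G1,8.5), (18,G4,8.5), (19,G1,10.5), (19,G4,10.5), (21,G2,12.5), (21,G4,12.5), (24,G2,14), (28,G4,15), (30,G4,16)
Step 2: Sum ranks within each group.
R_1 = 21.5 (n_1 = 3)
R_2 = 42 (n_2 = 5)
R_3 = 10 (n_3 = 3)
R_4 = 62.5 (n_4 = 5)
Step 3: H = 12/(N(N+1)) * sum(R_i^2/n_i) - 3(N+1)
     = 12/(16*17) * (21.5^2/3 + 42^2/5 + 10^2/3 + 62.5^2/5) - 3*17
     = 0.044118 * 1321.47 - 51
     = 7.300000.
Step 4: Ties present; correction factor C = 1 - 30/(16^3 - 16) = 0.992647. Corrected H = 7.300000 / 0.992647 = 7.354074.
Step 5: Under H0, H ~ chi^2(3); p-value = 0.061429.
Step 6: alpha = 0.1. reject H0.

H = 7.3541, df = 3, p = 0.061429, reject H0.


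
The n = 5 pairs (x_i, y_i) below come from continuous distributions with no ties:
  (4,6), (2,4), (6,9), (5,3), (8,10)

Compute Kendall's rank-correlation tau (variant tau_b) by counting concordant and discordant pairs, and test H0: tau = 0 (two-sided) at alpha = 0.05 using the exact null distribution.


Step 1: Enumerate the 10 unordered pairs (i,j) with i<j and classify each by sign(x_j-x_i) * sign(y_j-y_i).
  (1,2):dx=-2,dy=-2->C; (1,3):dx=+2,dy=+3->C; (1,4):dx=+1,dy=-3->D; (1,5):dx=+4,dy=+4->C
  (2,3):dx=+4,dy=+5->C; (2,4):dx=+3,dy=-1->D; (2,5):dx=+6,dy=+6->C; (3,4):dx=-1,dy=-6->C
  (3,5):dx=+2,dy=+1->C; (4,5):dx=+3,dy=+7->C
Step 2: C = 8, D = 2, total pairs = 10.
Step 3: tau = (C - D)/(n(n-1)/2) = (8 - 2)/10 = 0.600000.
Step 4: Exact two-sided p-value (enumerate n! = 120 permutations of y under H0): p = 0.233333.
Step 5: alpha = 0.05. fail to reject H0.

tau_b = 0.6000 (C=8, D=2), p = 0.233333, fail to reject H0.


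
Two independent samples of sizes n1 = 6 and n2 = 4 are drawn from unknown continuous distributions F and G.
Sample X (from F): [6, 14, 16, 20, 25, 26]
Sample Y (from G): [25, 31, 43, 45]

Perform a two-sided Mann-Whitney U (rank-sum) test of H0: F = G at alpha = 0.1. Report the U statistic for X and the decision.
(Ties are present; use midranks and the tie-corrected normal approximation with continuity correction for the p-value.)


Step 1: Combine and sort all 10 observations; assign midranks.
sorted (value, group): (6,X), (14,X), (16,X), (20,X), (25,X), (25,Y), (26,X), (31,Y), (43,Y), (45,Y)
ranks: 6->1, 14->2, 16->3, 20->4, 25->5.5, 25->5.5, 26->7, 31->8, 43->9, 45->10
Step 2: Rank sum for X: R1 = 1 + 2 + 3 + 4 + 5.5 + 7 = 22.5.
Step 3: U_X = R1 - n1(n1+1)/2 = 22.5 - 6*7/2 = 22.5 - 21 = 1.5.
       U_Y = n1*n2 - U_X = 24 - 1.5 = 22.5.
Step 4: Ties are present, so use the tie-corrected normal approximation (with continuity correction) for the p-value.
Step 5: p-value = 0.032476; compare to alpha = 0.1. reject H0.

U_X = 1.5, p = 0.032476, reject H0 at alpha = 0.1.


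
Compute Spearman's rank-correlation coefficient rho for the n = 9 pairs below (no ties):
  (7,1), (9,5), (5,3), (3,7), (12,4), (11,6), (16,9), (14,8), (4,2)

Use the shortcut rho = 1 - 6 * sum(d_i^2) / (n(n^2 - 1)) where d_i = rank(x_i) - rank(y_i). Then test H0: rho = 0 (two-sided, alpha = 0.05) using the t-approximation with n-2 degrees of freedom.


Step 1: Rank x and y separately (midranks; no ties here).
rank(x): 7->4, 9->5, 5->3, 3->1, 12->7, 11->6, 16->9, 14->8, 4->2
rank(y): 1->1, 5->5, 3->3, 7->7, 4->4, 6->6, 9->9, 8->8, 2->2
Step 2: d_i = R_x(i) - R_y(i); compute d_i^2.
  (4-1)^2=9, (5-5)^2=0, (3-3)^2=0, (1-7)^2=36, (7-4)^2=9, (6-6)^2=0, (9-9)^2=0, (8-8)^2=0, (2-2)^2=0
sum(d^2) = 54.
Step 3: rho = 1 - 6*54 / (9*(9^2 - 1)) = 1 - 324/720 = 0.550000.
Step 4: Under H0, t = rho * sqrt((n-2)/(1-rho^2)) = 1.7424 ~ t(7).
Step 5: Two-sided p-value from the t-distribution with 7 df = 0.124977.
Step 6: alpha = 0.05. fail to reject H0.

rho = 0.5500, p = 0.124977, fail to reject H0 at alpha = 0.05.


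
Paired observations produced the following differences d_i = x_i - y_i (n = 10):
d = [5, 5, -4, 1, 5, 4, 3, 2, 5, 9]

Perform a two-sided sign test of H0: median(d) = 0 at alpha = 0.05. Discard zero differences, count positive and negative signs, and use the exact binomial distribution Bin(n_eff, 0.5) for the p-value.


Step 1: Discard zero differences. Original n = 10; n_eff = number of nonzero differences = 10.
Nonzero differences (with sign): +5, +5, -4, +1, +5, +4, +3, +2, +5, +9
Step 2: Count signs: positive = 9, negative = 1.
Step 3: Under H0: P(positive) = 0.5, so the number of positives S ~ Bin(10, 0.5).
Step 4: Two-sided exact p-value = sum of Bin(10,0.5) probabilities at or below the observed probability = 0.021484.
Step 5: alpha = 0.05. reject H0.

n_eff = 10, pos = 9, neg = 1, p = 0.021484, reject H0.


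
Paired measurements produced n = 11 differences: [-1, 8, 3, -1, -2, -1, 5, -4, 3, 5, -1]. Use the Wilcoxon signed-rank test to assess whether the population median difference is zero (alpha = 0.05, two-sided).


Step 1: Drop any zero differences (none here) and take |d_i|.
|d| = [1, 8, 3, 1, 2, 1, 5, 4, 3, 5, 1]
Step 2: Midrank |d_i| (ties get averaged ranks).
ranks: |1|->2.5, |8|->11, |3|->6.5, |1|->2.5, |2|->5, |1|->2.5, |5|->9.5, |4|->8, |3|->6.5, |5|->9.5, |1|->2.5
Step 3: Attach original signs; sum ranks with positive sign and with negative sign.
W+ = 11 + 6.5 + 9.5 + 6.5 + 9.5 = 43
W- = 2.5 + 2.5 + 5 + 2.5 + 8 + 2.5 = 23
(Check: W+ + W- = 66 should equal n(n+1)/2 = 66.)
Step 4: Test statistic W = min(W+, W-) = 23.
Step 5: Ties in |d|, so use the tie-corrected normal approximation.
        E[W] = n(n+1)/4 = 11*12/4 = 33.
        Tie groups: |d|=1 (t=4), |d|=3 (t=2), |d|=5 (t=2); sum(t^3 - t) = 72.
        Var[W] = n(n+1)(2n+1)/24 - sum(t^3-t)/48 = 3036/24 - 72/48 = 125.
        z = (W - E[W]) / sqrt(Var[W]) = (23 - 33) / 11.1803 = -0.8944.
        Two-sided p = 2*Phi(z) = 0.371093.
Step 6: alpha = 0.05. fail to reject H0.

W+ = 43, W- = 23, W = min = 23, p = 0.371093, fail to reject H0.


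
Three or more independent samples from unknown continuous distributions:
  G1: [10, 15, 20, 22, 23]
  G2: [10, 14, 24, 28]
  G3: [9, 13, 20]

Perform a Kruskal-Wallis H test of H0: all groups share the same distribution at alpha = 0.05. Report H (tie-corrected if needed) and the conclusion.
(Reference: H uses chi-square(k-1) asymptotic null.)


Step 1: Combine all N = 12 observations and assign midranks.
sorted (value, group, rank): (9,G3,1), (10,G1,2.5), (10,G2,2.5), (13,G3,4), (14,G2,5), (15,G1,6), (20,G1,7.5), (20,G3,7.5), (22,G1,9), (23,G1,10), (24,G2,11), (28,G2,12)
Step 2: Sum ranks within each group.
R_1 = 35 (n_1 = 5)
R_2 = 30.5 (n_2 = 4)
R_3 = 12.5 (n_3 = 3)
Step 3: H = 12/(N(N+1)) * sum(R_i^2/n_i) - 3(N+1)
     = 12/(12*13) * (35^2/5 + 30.5^2/4 + 12.5^2/3) - 3*13
     = 0.076923 * 529.646 - 39
     = 1.741987.
Step 4: Ties present; correction factor C = 1 - 12/(12^3 - 12) = 0.993007. Corrected H = 1.741987 / 0.993007 = 1.754255.
Step 5: Under H0, H ~ chi^2(2); p-value = 0.415976.
Step 6: alpha = 0.05. fail to reject H0.

H = 1.7543, df = 2, p = 0.415976, fail to reject H0.
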